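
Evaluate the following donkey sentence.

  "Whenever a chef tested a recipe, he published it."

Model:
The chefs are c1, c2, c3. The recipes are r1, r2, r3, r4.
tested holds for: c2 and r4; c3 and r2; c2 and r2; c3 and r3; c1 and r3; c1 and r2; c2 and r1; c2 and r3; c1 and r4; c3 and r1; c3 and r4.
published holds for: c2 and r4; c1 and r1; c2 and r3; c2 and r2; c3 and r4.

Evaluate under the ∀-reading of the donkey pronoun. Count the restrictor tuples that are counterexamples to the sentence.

7

"it" takes "a recipe" as antecedent — a donkey pronoun bound across the clause boundary.
Strong reading: for every (c,r) with tested(c,r), published(c,r).
Restrictor pairs: (c1,r2) ✗  (c1,r3) ✗  (c1,r4) ✗  (c2,r1) ✗  (c2,r2) ✓  (c2,r3) ✓  (c2,r4) ✓  (c3,r1) ✗  (c3,r2) ✗  (c3,r3) ✗  (c3,r4) ✓
Counterexamples (restrictor pairs failing the scope): 7.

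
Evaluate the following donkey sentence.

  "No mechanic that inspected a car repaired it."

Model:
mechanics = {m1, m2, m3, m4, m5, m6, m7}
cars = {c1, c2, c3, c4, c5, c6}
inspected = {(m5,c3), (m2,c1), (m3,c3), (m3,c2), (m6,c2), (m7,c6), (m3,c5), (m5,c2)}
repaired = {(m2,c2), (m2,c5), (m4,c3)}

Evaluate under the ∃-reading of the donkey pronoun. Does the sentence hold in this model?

"it" takes "a car" as antecedent — a donkey pronoun bound across the clause boundary.
Truth condition: for no (m,c) with inspected(m,c) does repaired(m,c) hold.
Restrictor pairs — does the scope hold? (m2,c1):fails  (m3,c2):fails  (m3,c3):fails  (m3,c5):fails  (m5,c2):fails  (m5,c3):fails  (m6,c2):fails  (m7,c6):fails
Scope holds for no restrictor pair, so the sentence is true.

True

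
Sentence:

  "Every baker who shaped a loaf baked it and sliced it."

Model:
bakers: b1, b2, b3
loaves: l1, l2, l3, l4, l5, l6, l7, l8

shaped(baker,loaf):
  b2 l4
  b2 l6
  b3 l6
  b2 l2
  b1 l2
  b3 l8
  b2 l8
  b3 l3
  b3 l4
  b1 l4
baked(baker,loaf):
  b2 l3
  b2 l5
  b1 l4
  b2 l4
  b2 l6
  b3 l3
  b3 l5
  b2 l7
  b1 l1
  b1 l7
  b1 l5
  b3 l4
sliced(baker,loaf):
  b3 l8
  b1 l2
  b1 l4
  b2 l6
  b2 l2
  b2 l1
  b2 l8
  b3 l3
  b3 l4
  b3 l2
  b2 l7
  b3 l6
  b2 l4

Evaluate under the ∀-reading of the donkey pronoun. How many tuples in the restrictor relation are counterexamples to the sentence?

"it" takes "a loaf" as antecedent — a donkey pronoun bound across the clause boundary.
Strong reading: for every (b,l) with shaped(b,l), baked(b,l) ∧ sliced(b,l).
Restrictor pairs: (b1,l2) ✗  (b1,l4) ✓  (b2,l2) ✗  (b2,l4) ✓  (b2,l6) ✓  (b2,l8) ✗  (b3,l3) ✓  (b3,l4) ✓  (b3,l6) ✗  (b3,l8) ✗
Counterexamples (restrictor pairs failing the scope): 5.

5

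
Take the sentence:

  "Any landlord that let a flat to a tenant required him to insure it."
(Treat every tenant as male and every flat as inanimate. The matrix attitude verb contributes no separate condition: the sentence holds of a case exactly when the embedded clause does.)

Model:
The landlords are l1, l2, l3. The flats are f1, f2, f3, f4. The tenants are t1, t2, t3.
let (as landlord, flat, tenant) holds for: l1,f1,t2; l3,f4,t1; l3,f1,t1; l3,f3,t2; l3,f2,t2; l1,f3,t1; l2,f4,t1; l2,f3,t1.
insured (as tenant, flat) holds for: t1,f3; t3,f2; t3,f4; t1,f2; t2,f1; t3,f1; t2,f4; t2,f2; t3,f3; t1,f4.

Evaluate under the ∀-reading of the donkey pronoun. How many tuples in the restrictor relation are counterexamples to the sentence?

"him" takes "a tenant" as antecedent and "it" takes "a flat"; both are donkey pronouns co-varying with the restrictor.
Strong reading: for every (l,f,t) with let(l,f,t), insured(t,f).
Restrictor triples: (l1,f1,t2)→insured(t2,f1) ✓  (l1,f3,t1)→insured(t1,f3) ✓  (l2,f3,t1)→insured(t1,f3) ✓  (l2,f4,t1)→insured(t1,f4) ✓  (l3,f1,t1)→insured(t1,f1) ✗  (l3,f2,t2)→insured(t2,f2) ✓  (l3,f3,t2)→insured(t2,f3) ✗  (l3,f4,t1)→insured(t1,f4) ✓
Counterexamples (restrictor triples failing the scope): 2.

2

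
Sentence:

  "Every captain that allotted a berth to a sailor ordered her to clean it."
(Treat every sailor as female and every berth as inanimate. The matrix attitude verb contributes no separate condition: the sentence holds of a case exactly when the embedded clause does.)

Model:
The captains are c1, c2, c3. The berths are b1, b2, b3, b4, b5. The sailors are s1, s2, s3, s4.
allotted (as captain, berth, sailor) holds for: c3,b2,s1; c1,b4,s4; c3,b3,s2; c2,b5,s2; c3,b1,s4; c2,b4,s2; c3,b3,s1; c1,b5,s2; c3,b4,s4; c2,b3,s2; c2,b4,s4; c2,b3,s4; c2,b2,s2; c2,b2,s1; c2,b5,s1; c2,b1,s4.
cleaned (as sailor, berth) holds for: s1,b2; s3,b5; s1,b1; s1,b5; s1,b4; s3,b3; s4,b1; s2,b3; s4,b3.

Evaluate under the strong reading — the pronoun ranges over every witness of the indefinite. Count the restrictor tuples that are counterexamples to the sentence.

8

"her" takes "a sailor" as antecedent and "it" takes "a berth"; both are donkey pronouns co-varying with the restrictor.
Strong reading: for every (c,b,s) with allotted(c,b,s), cleaned(s,b).
Restrictor triples: (c1,b4,s4)→cleaned(s4,b4) ✗  (c1,b5,s2)→cleaned(s2,b5) ✗  (c2,b1,s4)→cleaned(s4,b1) ✓  (c2,b2,s1)→cleaned(s1,b2) ✓  (c2,b2,s2)→cleaned(s2,b2) ✗  (c2,b3,s2)→cleaned(s2,b3) ✓  (c2,b3,s4)→cleaned(s4,b3) ✓  (c2,b4,s2)→cleaned(s2,b4) ✗  (c2,b4,s4)→cleaned(s4,b4) ✗  (c2,b5,s1)→cleaned(s1,b5) ✓  (c2,b5,s2)→cleaned(s2,b5) ✗  (c3,b1,s4)→cleaned(s4,b1) ✓  (c3,b2,s1)→cleaned(s1,b2) ✓  (c3,b3,s1)→cleaned(s1,b3) ✗  (c3,b3,s2)→cleaned(s2,b3) ✓  (c3,b4,s4)→cleaned(s4,b4) ✗
Counterexamples (restrictor triples failing the scope): 8.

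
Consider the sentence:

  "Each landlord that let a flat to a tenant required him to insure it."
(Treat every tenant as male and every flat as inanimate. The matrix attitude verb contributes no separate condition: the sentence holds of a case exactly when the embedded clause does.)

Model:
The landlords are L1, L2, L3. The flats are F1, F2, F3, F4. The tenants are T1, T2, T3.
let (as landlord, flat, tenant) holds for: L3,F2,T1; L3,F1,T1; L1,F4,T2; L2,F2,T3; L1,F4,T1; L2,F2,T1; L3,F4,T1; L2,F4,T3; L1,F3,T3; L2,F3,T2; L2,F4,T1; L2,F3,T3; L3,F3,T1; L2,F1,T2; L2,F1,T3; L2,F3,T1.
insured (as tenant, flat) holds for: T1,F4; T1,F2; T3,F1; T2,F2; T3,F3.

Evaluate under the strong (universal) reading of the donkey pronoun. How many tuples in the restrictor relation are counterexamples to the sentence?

"him" takes "a tenant" as antecedent and "it" takes "a flat"; both are donkey pronouns co-varying with the restrictor.
Strong reading: for every (l,f,t) with let(l,f,t), insured(t,f).
Restrictor triples: (L1,F3,T3)→insured(T3,F3) ✓  (L1,F4,T1)→insured(T1,F4) ✓  (L1,F4,T2)→insured(T2,F4) ✗  (L2,F1,T2)→insured(T2,F1) ✗  (L2,F1,T3)→insured(T3,F1) ✓  (L2,F2,T1)→insured(T1,F2) ✓  (L2,F2,T3)→insured(T3,F2) ✗  (L2,F3,T1)→insured(T1,F3) ✗  (L2,F3,T2)→insured(T2,F3) ✗  (L2,F3,T3)→insured(T3,F3) ✓  (L2,F4,T1)→insured(T1,F4) ✓  (L2,F4,T3)→insured(T3,F4) ✗  (L3,F1,T1)→insured(T1,F1) ✗  (L3,F2,T1)→insured(T1,F2) ✓  (L3,F3,T1)→insured(T1,F3) ✗  (L3,F4,T1)→insured(T1,F4) ✓
Counterexamples (restrictor triples failing the scope): 8.

8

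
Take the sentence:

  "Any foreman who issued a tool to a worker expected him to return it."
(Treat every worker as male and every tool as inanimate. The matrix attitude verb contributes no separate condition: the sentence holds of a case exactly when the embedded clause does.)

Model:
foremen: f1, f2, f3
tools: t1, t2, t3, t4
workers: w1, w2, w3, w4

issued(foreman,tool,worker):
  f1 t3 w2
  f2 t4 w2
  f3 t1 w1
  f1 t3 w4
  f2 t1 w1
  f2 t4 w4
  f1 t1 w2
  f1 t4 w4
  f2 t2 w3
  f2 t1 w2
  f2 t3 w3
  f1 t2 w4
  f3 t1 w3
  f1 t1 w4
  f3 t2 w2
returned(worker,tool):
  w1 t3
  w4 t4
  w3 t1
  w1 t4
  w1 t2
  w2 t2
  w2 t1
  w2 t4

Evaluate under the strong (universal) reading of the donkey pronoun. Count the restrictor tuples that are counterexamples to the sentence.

8

"him" takes "a worker" as antecedent and "it" takes "a tool"; both are donkey pronouns co-varying with the restrictor.
Strong reading: for every (f,t,w) with issued(f,t,w), returned(w,t).
Restrictor triples: (f1,t1,w2)→returned(w2,t1) ✓  (f1,t1,w4)→returned(w4,t1) ✗  (f1,t2,w4)→returned(w4,t2) ✗  (f1,t3,w2)→returned(w2,t3) ✗  (f1,t3,w4)→returned(w4,t3) ✗  (f1,t4,w4)→returned(w4,t4) ✓  (f2,t1,w1)→returned(w1,t1) ✗  (f2,t1,w2)→returned(w2,t1) ✓  (f2,t2,w3)→returned(w3,t2) ✗  (f2,t3,w3)→returned(w3,t3) ✗  (f2,t4,w2)→returned(w2,t4) ✓  (f2,t4,w4)→returned(w4,t4) ✓  (f3,t1,w1)→returned(w1,t1) ✗  (f3,t1,w3)→returned(w3,t1) ✓  (f3,t2,w2)→returned(w2,t2) ✓
Counterexamples (restrictor triples failing the scope): 8.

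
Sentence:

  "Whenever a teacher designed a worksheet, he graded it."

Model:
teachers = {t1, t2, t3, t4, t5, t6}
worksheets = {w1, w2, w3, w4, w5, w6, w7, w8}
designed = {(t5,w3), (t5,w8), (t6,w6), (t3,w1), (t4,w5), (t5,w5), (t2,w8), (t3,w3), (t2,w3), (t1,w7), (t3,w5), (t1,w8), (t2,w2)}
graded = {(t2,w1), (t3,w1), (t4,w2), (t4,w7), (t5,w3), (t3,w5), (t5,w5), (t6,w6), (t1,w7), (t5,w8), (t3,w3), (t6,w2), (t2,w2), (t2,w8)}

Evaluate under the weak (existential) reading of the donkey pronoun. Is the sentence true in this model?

False

"it" takes "a worksheet" as antecedent — a donkey pronoun bound across the clause boundary.
Weak reading: every teacher t with some designed-worksheet has at least one designed-worksheet w such that graded(t,w).
Per teacher: t1:✓  t2:✓  t3:✓  t4:✗  t5:✓  t6:✓
t4 has no witness among its designed-worksheets.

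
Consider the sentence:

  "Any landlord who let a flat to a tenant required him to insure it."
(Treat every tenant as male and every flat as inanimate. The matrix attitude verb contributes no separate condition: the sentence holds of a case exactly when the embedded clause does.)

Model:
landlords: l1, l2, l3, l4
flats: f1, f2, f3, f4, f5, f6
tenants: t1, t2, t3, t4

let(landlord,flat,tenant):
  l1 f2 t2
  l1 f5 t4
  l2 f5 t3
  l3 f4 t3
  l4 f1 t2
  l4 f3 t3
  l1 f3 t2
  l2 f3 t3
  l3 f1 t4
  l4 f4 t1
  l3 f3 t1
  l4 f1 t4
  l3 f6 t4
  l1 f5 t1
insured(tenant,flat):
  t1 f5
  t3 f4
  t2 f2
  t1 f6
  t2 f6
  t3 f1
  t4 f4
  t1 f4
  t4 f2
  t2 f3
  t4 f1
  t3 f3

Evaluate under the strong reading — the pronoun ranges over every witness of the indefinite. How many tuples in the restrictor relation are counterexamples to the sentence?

5

"him" takes "a tenant" as antecedent and "it" takes "a flat"; both are donkey pronouns co-varying with the restrictor.
Strong reading: for every (l,f,t) with let(l,f,t), insured(t,f).
Restrictor triples: (l1,f2,t2)→insured(t2,f2) ✓  (l1,f3,t2)→insured(t2,f3) ✓  (l1,f5,t1)→insured(t1,f5) ✓  (l1,f5,t4)→insured(t4,f5) ✗  (l2,f3,t3)→insured(t3,f3) ✓  (l2,f5,t3)→insured(t3,f5) ✗  (l3,f1,t4)→insured(t4,f1) ✓  (l3,f3,t1)→insured(t1,f3) ✗  (l3,f4,t3)→insured(t3,f4) ✓  (l3,f6,t4)→insured(t4,f6) ✗  (l4,f1,t2)→insured(t2,f1) ✗  (l4,f1,t4)→insured(t4,f1) ✓  (l4,f3,t3)→insured(t3,f3) ✓  (l4,f4,t1)→insured(t1,f4) ✓
Counterexamples (restrictor triples failing the scope): 5.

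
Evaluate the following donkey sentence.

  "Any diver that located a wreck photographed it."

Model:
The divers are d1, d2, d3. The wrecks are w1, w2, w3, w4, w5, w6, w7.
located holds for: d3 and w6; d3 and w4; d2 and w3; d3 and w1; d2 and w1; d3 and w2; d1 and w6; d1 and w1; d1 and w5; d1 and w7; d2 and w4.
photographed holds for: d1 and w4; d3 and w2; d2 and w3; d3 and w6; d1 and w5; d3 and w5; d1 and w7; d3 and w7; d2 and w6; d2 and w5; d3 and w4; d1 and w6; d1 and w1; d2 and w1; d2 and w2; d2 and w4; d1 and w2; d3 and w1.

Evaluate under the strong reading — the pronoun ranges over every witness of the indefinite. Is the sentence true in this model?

"it" takes "a wreck" as antecedent — a donkey pronoun bound across the clause boundary.
Strong reading: for every (d,w) with located(d,w), photographed(d,w).
Restrictor pairs: (d1,w1) ✓  (d1,w5) ✓  (d1,w6) ✓  (d1,w7) ✓  (d2,w1) ✓  (d2,w3) ✓  (d2,w4) ✓  (d3,w1) ✓  (d3,w2) ✓  (d3,w4) ✓  (d3,w6) ✓
Every restrictor pair satisfies the scope.

True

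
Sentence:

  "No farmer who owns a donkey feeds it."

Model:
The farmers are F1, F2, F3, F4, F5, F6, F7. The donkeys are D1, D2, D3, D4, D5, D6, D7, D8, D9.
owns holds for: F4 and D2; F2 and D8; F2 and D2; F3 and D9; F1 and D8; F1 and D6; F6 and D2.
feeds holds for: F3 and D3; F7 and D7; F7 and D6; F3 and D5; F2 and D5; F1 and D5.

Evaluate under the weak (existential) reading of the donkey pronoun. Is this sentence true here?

"it" takes "a donkey" as antecedent — a donkey pronoun bound across the clause boundary.
Truth condition: for no (f,d) with owns(f,d) does feeds(f,d) hold.
Restrictor pairs — does the scope hold? (F1,D6):fails  (F1,D8):fails  (F2,D2):fails  (F2,D8):fails  (F3,D9):fails  (F4,D2):fails  (F6,D2):fails
Scope holds for no restrictor pair, so the sentence is true.

True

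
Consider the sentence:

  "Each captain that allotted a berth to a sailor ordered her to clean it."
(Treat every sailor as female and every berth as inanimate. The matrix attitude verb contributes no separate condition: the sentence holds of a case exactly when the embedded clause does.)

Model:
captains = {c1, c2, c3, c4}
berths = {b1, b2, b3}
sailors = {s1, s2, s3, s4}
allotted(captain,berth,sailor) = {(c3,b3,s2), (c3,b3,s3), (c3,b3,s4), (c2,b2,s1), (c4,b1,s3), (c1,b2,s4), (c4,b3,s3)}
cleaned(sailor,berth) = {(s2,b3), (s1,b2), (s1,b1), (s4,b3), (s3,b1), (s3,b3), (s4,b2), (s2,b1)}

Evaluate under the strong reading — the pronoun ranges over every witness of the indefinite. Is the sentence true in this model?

"her" takes "a sailor" as antecedent and "it" takes "a berth"; both are donkey pronouns co-varying with the restrictor.
Strong reading: for every (c,b,s) with allotted(c,b,s), cleaned(s,b).
Restrictor triples: (c1,b2,s4)→cleaned(s4,b2) ✓  (c2,b2,s1)→cleaned(s1,b2) ✓  (c3,b3,s2)→cleaned(s2,b3) ✓  (c3,b3,s3)→cleaned(s3,b3) ✓  (c3,b3,s4)→cleaned(s4,b3) ✓  (c4,b1,s3)→cleaned(s3,b1) ✓  (c4,b3,s3)→cleaned(s3,b3) ✓
Every restrictor triple satisfies the scope.

True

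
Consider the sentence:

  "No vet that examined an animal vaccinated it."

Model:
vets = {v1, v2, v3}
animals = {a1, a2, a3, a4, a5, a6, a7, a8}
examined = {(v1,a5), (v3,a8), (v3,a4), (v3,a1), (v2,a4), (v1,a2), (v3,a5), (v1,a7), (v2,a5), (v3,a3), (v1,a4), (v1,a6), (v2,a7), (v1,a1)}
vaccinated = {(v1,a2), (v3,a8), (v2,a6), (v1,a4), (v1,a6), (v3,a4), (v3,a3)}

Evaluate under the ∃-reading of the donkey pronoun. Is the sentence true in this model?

"it" takes "an animal" as antecedent — a donkey pronoun bound across the clause boundary.
Truth condition: for no (v,a) with examined(v,a) does vaccinated(v,a) hold.
Restrictor pairs — does the scope hold? (v1,a1):fails  (v1,a2):holds  (v1,a4):holds  (v1,a5):fails  (v1,a6):holds  (v1,a7):fails  (v2,a4):fails  (v2,a5):fails  (v2,a7):fails  (v3,a1):fails  (v3,a3):holds  (v3,a4):holds  (v3,a5):fails  (v3,a8):holds
Scope holds for 6 pair(s), so the sentence is false.

False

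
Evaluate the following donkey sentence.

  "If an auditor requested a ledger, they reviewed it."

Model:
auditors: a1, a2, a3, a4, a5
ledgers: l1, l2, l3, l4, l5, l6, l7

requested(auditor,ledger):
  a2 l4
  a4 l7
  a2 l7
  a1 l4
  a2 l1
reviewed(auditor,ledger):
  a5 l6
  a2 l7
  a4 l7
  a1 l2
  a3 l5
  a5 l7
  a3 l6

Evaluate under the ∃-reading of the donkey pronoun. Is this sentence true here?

False

"it" takes "a ledger" as antecedent — a donkey pronoun bound across the clause boundary.
Weak reading: every auditor a with some requested-ledger has at least one requested-ledger l such that reviewed(a,l).
Per auditor: a1:✗  a2:✓  a4:✓
a1 has no witness among its requested-ledgers.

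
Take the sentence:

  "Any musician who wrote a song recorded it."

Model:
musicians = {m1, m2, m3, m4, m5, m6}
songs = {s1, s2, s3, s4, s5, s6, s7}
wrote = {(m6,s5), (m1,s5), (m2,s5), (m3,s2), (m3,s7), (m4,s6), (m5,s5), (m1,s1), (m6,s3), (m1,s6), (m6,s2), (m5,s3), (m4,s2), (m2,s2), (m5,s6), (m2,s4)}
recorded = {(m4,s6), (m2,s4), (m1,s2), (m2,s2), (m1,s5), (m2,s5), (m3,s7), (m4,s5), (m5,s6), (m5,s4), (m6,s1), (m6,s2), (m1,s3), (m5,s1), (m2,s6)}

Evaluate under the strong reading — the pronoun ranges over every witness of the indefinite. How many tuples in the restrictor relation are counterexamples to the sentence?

"it" takes "a song" as antecedent — a donkey pronoun bound across the clause boundary.
Strong reading: for every (m,s) with wrote(m,s), recorded(m,s).
Restrictor pairs: (m1,s1) ✗  (m1,s5) ✓  (m1,s6) ✗  (m2,s2) ✓  (m2,s4) ✓  (m2,s5) ✓  (m3,s2) ✗  (m3,s7) ✓  (m4,s2) ✗  (m4,s6) ✓  (m5,s3) ✗  (m5,s5) ✗  (m5,s6) ✓  (m6,s2) ✓  (m6,s3) ✗  (m6,s5) ✗
Counterexamples (restrictor pairs failing the scope): 8.

8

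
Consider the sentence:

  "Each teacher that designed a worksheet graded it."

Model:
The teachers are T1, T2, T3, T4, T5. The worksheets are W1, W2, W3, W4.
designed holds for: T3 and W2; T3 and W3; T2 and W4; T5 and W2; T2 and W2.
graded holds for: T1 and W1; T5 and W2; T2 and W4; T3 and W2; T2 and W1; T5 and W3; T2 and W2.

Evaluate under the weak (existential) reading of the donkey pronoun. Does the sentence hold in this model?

"it" takes "a worksheet" as antecedent — a donkey pronoun bound across the clause boundary.
Weak reading: every teacher t with some designed-worksheet has at least one designed-worksheet w such that graded(t,w).
Per teacher: T2:✓  T3:✓  T5:✓
Every teacher in the restrictor has a witness.

True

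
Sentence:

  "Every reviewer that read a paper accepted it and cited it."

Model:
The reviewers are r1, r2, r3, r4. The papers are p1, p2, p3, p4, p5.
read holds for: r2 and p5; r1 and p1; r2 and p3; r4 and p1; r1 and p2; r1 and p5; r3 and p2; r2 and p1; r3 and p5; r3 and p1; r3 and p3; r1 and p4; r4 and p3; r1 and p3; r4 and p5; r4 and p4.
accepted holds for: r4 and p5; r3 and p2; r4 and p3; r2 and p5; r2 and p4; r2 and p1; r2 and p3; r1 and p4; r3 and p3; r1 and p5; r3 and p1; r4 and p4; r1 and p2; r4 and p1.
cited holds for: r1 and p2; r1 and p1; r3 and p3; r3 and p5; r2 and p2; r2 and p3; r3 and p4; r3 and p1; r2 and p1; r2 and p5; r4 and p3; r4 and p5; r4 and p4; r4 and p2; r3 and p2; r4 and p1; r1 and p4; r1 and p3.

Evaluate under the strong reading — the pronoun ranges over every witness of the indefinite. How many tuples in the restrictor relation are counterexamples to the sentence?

"it" takes "a paper" as antecedent — a donkey pronoun bound across the clause boundary.
Strong reading: for every (r,p) with read(r,p), accepted(r,p) ∧ cited(r,p).
Restrictor pairs: (r1,p1) ✗  (r1,p2) ✓  (r1,p3) ✗  (r1,p4) ✓  (r1,p5) ✗  (r2,p1) ✓  (r2,p3) ✓  (r2,p5) ✓  (r3,p1) ✓  (r3,p2) ✓  (r3,p3) ✓  (r3,p5) ✗  (r4,p1) ✓  (r4,p3) ✓  (r4,p4) ✓  (r4,p5) ✓
Counterexamples (restrictor pairs failing the scope): 4.

4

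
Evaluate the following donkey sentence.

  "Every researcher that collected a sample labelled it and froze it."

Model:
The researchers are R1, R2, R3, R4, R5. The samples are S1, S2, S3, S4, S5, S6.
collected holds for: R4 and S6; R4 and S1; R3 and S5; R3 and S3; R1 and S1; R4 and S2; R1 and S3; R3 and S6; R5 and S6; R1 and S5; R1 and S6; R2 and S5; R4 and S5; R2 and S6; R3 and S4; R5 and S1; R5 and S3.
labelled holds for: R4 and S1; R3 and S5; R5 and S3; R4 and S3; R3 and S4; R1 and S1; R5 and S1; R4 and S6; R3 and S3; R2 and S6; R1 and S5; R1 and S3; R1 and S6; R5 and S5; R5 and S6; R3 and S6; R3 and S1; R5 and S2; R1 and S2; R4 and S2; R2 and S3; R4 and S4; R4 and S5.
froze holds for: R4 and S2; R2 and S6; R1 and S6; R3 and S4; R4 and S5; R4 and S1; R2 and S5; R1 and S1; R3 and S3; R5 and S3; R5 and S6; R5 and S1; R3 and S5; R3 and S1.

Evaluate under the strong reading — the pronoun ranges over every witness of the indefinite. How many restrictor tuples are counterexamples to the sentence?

5

"it" takes "a sample" as antecedent — a donkey pronoun bound across the clause boundary.
Strong reading: for every (r,s) with collected(r,s), labelled(r,s) ∧ froze(r,s).
Restrictor pairs: (R1,S1) ✓  (R1,S3) ✗  (R1,S5) ✗  (R1,S6) ✓  (R2,S5) ✗  (R2,S6) ✓  (R3,S3) ✓  (R3,S4) ✓  (R3,S5) ✓  (R3,S6) ✗  (R4,S1) ✓  (R4,S2) ✓  (R4,S5) ✓  (R4,S6) ✗  (R5,S1) ✓  (R5,S3) ✓  (R5,S6) ✓
Counterexamples (restrictor pairs failing the scope): 5.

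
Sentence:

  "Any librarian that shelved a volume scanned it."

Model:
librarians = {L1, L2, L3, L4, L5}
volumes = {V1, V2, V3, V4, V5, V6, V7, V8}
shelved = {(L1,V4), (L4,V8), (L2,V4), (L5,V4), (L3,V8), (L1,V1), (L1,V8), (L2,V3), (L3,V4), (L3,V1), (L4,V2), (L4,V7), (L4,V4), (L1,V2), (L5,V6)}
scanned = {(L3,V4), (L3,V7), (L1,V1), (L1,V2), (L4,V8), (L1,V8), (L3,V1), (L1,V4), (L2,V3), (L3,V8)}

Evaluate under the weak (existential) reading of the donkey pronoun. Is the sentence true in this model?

False

"it" takes "a volume" as antecedent — a donkey pronoun bound across the clause boundary.
Weak reading: every librarian l with some shelved-volume has at least one shelved-volume v such that scanned(l,v).
Per librarian: L1:✓  L2:✓  L3:✓  L4:✓  L5:✗
L5 has no witness among its shelved-volumes.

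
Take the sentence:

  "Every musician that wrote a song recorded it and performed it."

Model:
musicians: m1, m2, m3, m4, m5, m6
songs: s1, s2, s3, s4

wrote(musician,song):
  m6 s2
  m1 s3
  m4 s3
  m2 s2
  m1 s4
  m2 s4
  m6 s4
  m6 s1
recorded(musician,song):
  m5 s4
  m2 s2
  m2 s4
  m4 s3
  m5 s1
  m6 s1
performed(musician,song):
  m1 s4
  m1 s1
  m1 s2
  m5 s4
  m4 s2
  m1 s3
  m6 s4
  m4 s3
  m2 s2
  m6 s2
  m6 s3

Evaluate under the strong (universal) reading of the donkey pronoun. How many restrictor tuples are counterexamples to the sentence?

"it" takes "a song" as antecedent — a donkey pronoun bound across the clause boundary.
Strong reading: for every (m,s) with wrote(m,s), recorded(m,s) ∧ performed(m,s).
Restrictor pairs: (m1,s3) ✗  (m1,s4) ✗  (m2,s2) ✓  (m2,s4) ✗  (m4,s3) ✓  (m6,s1) ✗  (m6,s2) ✗  (m6,s4) ✗
Counterexamples (restrictor pairs failing the scope): 6.

6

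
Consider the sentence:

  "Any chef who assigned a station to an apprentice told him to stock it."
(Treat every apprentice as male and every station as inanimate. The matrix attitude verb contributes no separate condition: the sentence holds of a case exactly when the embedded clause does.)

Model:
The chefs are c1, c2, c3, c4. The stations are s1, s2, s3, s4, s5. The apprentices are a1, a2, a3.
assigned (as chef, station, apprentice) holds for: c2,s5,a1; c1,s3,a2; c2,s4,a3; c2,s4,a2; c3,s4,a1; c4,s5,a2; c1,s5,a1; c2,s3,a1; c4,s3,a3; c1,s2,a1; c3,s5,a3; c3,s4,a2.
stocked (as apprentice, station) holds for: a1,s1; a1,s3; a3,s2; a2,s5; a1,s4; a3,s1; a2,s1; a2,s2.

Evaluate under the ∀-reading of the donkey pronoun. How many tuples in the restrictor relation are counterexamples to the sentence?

9

"him" takes "an apprentice" as antecedent and "it" takes "a station"; both are donkey pronouns co-varying with the restrictor.
Strong reading: for every (c,s,a) with assigned(c,s,a), stocked(a,s).
Restrictor triples: (c1,s2,a1)→stocked(a1,s2) ✗  (c1,s3,a2)→stocked(a2,s3) ✗  (c1,s5,a1)→stocked(a1,s5) ✗  (c2,s3,a1)→stocked(a1,s3) ✓  (c2,s4,a2)→stocked(a2,s4) ✗  (c2,s4,a3)→stocked(a3,s4) ✗  (c2,s5,a1)→stocked(a1,s5) ✗  (c3,s4,a1)→stocked(a1,s4) ✓  (c3,s4,a2)→stocked(a2,s4) ✗  (c3,s5,a3)→stocked(a3,s5) ✗  (c4,s3,a3)→stocked(a3,s3) ✗  (c4,s5,a2)→stocked(a2,s5) ✓
Counterexamples (restrictor triples failing the scope): 9.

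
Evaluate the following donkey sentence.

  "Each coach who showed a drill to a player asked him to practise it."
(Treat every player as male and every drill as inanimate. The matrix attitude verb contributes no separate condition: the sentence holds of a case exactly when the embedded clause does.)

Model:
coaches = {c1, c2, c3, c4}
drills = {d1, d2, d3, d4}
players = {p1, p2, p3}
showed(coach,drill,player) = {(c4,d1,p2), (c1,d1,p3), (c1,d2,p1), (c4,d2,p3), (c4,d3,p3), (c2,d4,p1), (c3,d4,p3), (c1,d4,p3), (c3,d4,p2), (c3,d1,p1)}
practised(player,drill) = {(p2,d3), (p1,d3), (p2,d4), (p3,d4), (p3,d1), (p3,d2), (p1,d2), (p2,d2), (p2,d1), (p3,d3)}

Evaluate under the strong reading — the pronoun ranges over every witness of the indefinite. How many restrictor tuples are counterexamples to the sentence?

2

"him" takes "a player" as antecedent and "it" takes "a drill"; both are donkey pronouns co-varying with the restrictor.
Strong reading: for every (c,d,p) with showed(c,d,p), practised(p,d).
Restrictor triples: (c1,d1,p3)→practised(p3,d1) ✓  (c1,d2,p1)→practised(p1,d2) ✓  (c1,d4,p3)→practised(p3,d4) ✓  (c2,d4,p1)→practised(p1,d4) ✗  (c3,d1,p1)→practised(p1,d1) ✗  (c3,d4,p2)→practised(p2,d4) ✓  (c3,d4,p3)→practised(p3,d4) ✓  (c4,d1,p2)→practised(p2,d1) ✓  (c4,d2,p3)→practised(p3,d2) ✓  (c4,d3,p3)→practised(p3,d3) ✓
Counterexamples (restrictor triples failing the scope): 2.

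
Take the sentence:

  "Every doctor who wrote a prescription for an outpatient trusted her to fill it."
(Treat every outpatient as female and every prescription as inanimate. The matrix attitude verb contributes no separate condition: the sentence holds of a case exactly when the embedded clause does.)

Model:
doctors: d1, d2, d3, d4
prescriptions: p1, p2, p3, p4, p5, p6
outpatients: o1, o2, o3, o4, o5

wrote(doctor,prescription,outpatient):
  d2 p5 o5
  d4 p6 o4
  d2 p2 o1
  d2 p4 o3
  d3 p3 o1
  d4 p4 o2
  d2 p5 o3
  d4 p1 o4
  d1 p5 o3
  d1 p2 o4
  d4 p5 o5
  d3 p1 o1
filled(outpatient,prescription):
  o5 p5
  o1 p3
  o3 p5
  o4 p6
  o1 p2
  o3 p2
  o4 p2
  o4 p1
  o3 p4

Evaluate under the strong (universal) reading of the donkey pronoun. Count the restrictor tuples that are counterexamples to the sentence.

2

"her" takes "an outpatient" as antecedent and "it" takes "a prescription"; both are donkey pronouns co-varying with the restrictor.
Strong reading: for every (d,p,o) with wrote(d,p,o), filled(o,p).
Restrictor triples: (d1,p2,o4)→filled(o4,p2) ✓  (d1,p5,o3)→filled(o3,p5) ✓  (d2,p2,o1)→filled(o1,p2) ✓  (d2,p4,o3)→filled(o3,p4) ✓  (d2,p5,o3)→filled(o3,p5) ✓  (d2,p5,o5)→filled(o5,p5) ✓  (d3,p1,o1)→filled(o1,p1) ✗  (d3,p3,o1)→filled(o1,p3) ✓  (d4,p1,o4)→filled(o4,p1) ✓  (d4,p4,o2)→filled(o2,p4) ✗  (d4,p5,o5)→filled(o5,p5) ✓  (d4,p6,o4)→filled(o4,p6) ✓
Counterexamples (restrictor triples failing the scope): 2.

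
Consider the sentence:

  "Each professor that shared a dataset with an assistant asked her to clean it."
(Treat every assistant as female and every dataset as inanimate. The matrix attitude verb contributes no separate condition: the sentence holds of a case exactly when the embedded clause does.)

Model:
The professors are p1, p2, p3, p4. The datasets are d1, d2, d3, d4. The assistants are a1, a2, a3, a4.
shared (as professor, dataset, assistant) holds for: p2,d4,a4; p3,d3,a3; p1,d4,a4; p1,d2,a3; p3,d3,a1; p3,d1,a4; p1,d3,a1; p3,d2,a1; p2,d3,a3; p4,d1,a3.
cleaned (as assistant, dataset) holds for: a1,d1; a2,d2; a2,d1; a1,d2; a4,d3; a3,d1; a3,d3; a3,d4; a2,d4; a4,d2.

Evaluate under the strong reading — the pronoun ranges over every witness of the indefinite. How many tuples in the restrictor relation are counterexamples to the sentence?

6

"her" takes "an assistant" as antecedent and "it" takes "a dataset"; both are donkey pronouns co-varying with the restrictor.
Strong reading: for every (p,d,a) with shared(p,d,a), cleaned(a,d).
Restrictor triples: (p1,d2,a3)→cleaned(a3,d2) ✗  (p1,d3,a1)→cleaned(a1,d3) ✗  (p1,d4,a4)→cleaned(a4,d4) ✗  (p2,d3,a3)→cleaned(a3,d3) ✓  (p2,d4,a4)→cleaned(a4,d4) ✗  (p3,d1,a4)→cleaned(a4,d1) ✗  (p3,d2,a1)→cleaned(a1,d2) ✓  (p3,d3,a1)→cleaned(a1,d3) ✗  (p3,d3,a3)→cleaned(a3,d3) ✓  (p4,d1,a3)→cleaned(a3,d1) ✓
Counterexamples (restrictor triples failing the scope): 6.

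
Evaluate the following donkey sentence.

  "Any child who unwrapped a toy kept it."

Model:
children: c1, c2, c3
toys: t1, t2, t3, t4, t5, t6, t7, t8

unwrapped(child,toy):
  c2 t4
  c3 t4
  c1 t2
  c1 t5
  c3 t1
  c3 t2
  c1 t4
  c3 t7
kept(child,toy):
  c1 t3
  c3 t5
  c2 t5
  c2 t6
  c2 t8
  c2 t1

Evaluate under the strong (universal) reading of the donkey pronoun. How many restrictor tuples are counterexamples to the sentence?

8

"it" takes "a toy" as antecedent — a donkey pronoun bound across the clause boundary.
Strong reading: for every (c,t) with unwrapped(c,t), kept(c,t).
Restrictor pairs: (c1,t2) ✗  (c1,t4) ✗  (c1,t5) ✗  (c2,t4) ✗  (c3,t1) ✗  (c3,t2) ✗  (c3,t4) ✗  (c3,t7) ✗
Counterexamples (restrictor pairs failing the scope): 8.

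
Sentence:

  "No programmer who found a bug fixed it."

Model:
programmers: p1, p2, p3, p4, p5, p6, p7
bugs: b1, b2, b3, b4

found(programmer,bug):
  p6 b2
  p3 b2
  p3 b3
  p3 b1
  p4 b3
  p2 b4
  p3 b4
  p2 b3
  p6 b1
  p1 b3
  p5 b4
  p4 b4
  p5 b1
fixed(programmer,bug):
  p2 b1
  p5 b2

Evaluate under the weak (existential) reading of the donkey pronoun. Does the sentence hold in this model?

True

"it" takes "a bug" as antecedent — a donkey pronoun bound across the clause boundary.
Truth condition: for no (p,b) with found(p,b) does fixed(p,b) hold.
Restrictor pairs — does the scope hold? (p1,b3):fails  (p2,b3):fails  (p2,b4):fails  (p3,b1):fails  (p3,b2):fails  (p3,b3):fails  (p3,b4):fails  (p4,b3):fails  (p4,b4):fails  (p5,b1):fails  (p5,b4):fails  (p6,b1):fails  (p6,b2):fails
Scope holds for no restrictor pair, so the sentence is true.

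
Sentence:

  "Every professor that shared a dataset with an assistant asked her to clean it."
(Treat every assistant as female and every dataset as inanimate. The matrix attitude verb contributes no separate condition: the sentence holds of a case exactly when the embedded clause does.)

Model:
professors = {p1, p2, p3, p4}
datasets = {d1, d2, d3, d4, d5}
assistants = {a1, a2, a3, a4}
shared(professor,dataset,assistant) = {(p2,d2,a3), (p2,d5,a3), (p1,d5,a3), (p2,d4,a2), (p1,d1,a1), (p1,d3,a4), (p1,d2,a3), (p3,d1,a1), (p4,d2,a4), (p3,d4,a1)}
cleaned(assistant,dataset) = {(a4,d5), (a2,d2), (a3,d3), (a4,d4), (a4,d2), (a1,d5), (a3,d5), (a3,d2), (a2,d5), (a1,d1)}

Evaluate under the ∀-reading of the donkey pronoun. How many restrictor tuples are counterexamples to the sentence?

3

"her" takes "an assistant" as antecedent and "it" takes "a dataset"; both are donkey pronouns co-varying with the restrictor.
Strong reading: for every (p,d,a) with shared(p,d,a), cleaned(a,d).
Restrictor triples: (p1,d1,a1)→cleaned(a1,d1) ✓  (p1,d2,a3)→cleaned(a3,d2) ✓  (p1,d3,a4)→cleaned(a4,d3) ✗  (p1,d5,a3)→cleaned(a3,d5) ✓  (p2,d2,a3)→cleaned(a3,d2) ✓  (p2,d4,a2)→cleaned(a2,d4) ✗  (p2,d5,a3)→cleaned(a3,d5) ✓  (p3,d1,a1)→cleaned(a1,d1) ✓  (p3,d4,a1)→cleaned(a1,d4) ✗  (p4,d2,a4)→cleaned(a4,d2) ✓
Counterexamples (restrictor triples failing the scope): 3.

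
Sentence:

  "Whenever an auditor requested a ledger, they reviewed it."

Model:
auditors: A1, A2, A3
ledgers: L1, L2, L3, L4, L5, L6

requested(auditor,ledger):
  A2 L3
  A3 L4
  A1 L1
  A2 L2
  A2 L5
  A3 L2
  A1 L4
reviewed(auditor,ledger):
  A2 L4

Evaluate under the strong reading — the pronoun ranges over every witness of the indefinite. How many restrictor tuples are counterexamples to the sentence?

"it" takes "a ledger" as antecedent — a donkey pronoun bound across the clause boundary.
Strong reading: for every (a,l) with requested(a,l), reviewed(a,l).
Restrictor pairs: (A1,L1) ✗  (A1,L4) ✗  (A2,L2) ✗  (A2,L3) ✗  (A2,L5) ✗  (A3,L2) ✗  (A3,L4) ✗
Counterexamples (restrictor pairs failing the scope): 7.

7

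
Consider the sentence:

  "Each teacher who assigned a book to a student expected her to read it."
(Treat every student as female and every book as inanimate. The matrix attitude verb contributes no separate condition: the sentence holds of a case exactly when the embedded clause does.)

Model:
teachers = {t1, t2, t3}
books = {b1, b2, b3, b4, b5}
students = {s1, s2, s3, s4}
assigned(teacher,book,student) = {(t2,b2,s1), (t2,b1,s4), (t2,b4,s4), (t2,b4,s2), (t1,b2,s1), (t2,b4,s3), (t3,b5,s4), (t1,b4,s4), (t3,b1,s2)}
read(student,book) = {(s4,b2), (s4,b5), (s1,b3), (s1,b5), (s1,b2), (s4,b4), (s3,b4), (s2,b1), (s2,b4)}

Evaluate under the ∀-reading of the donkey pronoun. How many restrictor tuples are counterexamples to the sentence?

1

"her" takes "a student" as antecedent and "it" takes "a book"; both are donkey pronouns co-varying with the restrictor.
Strong reading: for every (t,b,s) with assigned(t,b,s), read(s,b).
Restrictor triples: (t1,b2,s1)→read(s1,b2) ✓  (t1,b4,s4)→read(s4,b4) ✓  (t2,b1,s4)→read(s4,b1) ✗  (t2,b2,s1)→read(s1,b2) ✓  (t2,b4,s2)→read(s2,b4) ✓  (t2,b4,s3)→read(s3,b4) ✓  (t2,b4,s4)→read(s4,b4) ✓  (t3,b1,s2)→read(s2,b1) ✓  (t3,b5,s4)→read(s4,b5) ✓
Counterexamples (restrictor triples failing the scope): 1.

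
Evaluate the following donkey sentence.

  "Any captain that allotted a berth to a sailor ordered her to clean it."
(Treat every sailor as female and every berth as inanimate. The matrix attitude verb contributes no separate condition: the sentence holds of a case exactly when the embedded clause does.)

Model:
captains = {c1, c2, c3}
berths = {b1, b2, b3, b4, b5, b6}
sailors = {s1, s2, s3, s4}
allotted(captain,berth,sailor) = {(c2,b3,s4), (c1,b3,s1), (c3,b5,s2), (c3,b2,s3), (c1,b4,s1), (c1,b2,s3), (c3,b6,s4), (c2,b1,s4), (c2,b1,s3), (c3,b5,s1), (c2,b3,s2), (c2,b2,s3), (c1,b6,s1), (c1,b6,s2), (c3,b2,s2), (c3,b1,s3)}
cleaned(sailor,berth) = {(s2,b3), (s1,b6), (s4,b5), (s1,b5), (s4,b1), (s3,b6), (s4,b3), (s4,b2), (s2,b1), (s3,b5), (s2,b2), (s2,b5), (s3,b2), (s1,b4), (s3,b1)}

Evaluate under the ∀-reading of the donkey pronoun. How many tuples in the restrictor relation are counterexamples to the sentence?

3

"her" takes "a sailor" as antecedent and "it" takes "a berth"; both are donkey pronouns co-varying with the restrictor.
Strong reading: for every (c,b,s) with allotted(c,b,s), cleaned(s,b).
Restrictor triples: (c1,b2,s3)→cleaned(s3,b2) ✓  (c1,b3,s1)→cleaned(s1,b3) ✗  (c1,b4,s1)→cleaned(s1,b4) ✓  (c1,b6,s1)→cleaned(s1,b6) ✓  (c1,b6,s2)→cleaned(s2,b6) ✗  (c2,b1,s3)→cleaned(s3,b1) ✓  (c2,b1,s4)→cleaned(s4,b1) ✓  (c2,b2,s3)→cleaned(s3,b2) ✓  (c2,b3,s2)→cleaned(s2,b3) ✓  (c2,b3,s4)→cleaned(s4,b3) ✓  (c3,b1,s3)→cleaned(s3,b1) ✓  (c3,b2,s2)→cleaned(s2,b2) ✓  (c3,b2,s3)→cleaned(s3,b2) ✓  (c3,b5,s1)→cleaned(s1,b5) ✓  (c3,b5,s2)→cleaned(s2,b5) ✓  (c3,b6,s4)→cleaned(s4,b6) ✗
Counterexamples (restrictor triples failing the scope): 3.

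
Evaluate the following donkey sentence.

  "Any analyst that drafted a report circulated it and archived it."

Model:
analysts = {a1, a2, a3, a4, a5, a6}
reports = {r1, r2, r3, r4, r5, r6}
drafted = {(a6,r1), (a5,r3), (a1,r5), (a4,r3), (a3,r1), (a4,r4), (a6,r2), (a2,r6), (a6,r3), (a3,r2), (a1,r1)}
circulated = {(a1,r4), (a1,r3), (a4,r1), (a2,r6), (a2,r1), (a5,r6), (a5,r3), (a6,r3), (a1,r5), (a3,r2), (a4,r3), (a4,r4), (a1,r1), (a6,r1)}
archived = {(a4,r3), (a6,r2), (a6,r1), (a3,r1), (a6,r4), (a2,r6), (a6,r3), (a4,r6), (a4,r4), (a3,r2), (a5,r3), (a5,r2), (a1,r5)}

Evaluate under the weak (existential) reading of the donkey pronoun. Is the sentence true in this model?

True

"it" takes "a report" as antecedent — a donkey pronoun bound across the clause boundary.
Weak reading: every analyst a with some drafted-report has at least one drafted-report r such that circulated(a,r) ∧ archived(a,r).
Per analyst: a1:✓  a2:✓  a3:✓  a4:✓  a5:✓  a6:✓
Every analyst in the restrictor has a witness.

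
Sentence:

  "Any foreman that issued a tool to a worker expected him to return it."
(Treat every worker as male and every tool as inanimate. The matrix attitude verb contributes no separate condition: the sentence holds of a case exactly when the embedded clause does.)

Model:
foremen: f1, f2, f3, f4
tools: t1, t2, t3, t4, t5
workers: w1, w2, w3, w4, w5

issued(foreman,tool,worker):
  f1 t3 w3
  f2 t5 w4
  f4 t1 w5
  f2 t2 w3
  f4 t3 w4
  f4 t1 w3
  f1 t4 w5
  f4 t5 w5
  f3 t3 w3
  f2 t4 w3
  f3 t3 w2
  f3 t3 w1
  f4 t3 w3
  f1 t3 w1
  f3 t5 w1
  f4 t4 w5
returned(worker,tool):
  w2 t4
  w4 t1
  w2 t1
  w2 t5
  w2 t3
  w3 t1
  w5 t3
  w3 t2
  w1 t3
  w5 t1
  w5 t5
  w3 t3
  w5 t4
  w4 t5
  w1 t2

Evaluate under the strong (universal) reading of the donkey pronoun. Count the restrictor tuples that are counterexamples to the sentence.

3

"him" takes "a worker" as antecedent and "it" takes "a tool"; both are donkey pronouns co-varying with the restrictor.
Strong reading: for every (f,t,w) with issued(f,t,w), returned(w,t).
Restrictor triples: (f1,t3,w1)→returned(w1,t3) ✓  (f1,t3,w3)→returned(w3,t3) ✓  (f1,t4,w5)→returned(w5,t4) ✓  (f2,t2,w3)→returned(w3,t2) ✓  (f2,t4,w3)→returned(w3,t4) ✗  (f2,t5,w4)→returned(w4,t5) ✓  (f3,t3,w1)→returned(w1,t3) ✓  (f3,t3,w2)→returned(w2,t3) ✓  (f3,t3,w3)→returned(w3,t3) ✓  (f3,t5,w1)→returned(w1,t5) ✗  (f4,t1,w3)→returned(w3,t1) ✓  (f4,t1,w5)→returned(w5,t1) ✓  (f4,t3,w3)→returned(w3,t3) ✓  (f4,t3,w4)→returned(w4,t3) ✗  (f4,t4,w5)→returned(w5,t4) ✓  (f4,t5,w5)→returned(w5,t5) ✓
Counterexamples (restrictor triples failing the scope): 3.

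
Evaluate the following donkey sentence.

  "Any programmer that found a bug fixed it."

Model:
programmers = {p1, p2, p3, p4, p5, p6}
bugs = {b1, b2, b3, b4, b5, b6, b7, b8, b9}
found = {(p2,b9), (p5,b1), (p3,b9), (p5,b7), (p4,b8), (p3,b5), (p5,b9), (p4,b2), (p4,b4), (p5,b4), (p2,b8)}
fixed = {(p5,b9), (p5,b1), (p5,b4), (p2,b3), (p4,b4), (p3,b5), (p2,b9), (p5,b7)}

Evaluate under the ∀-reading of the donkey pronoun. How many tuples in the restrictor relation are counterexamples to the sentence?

"it" takes "a bug" as antecedent — a donkey pronoun bound across the clause boundary.
Strong reading: for every (p,b) with found(p,b), fixed(p,b).
Restrictor pairs: (p2,b8) ✗  (p2,b9) ✓  (p3,b5) ✓  (p3,b9) ✗  (p4,b2) ✗  (p4,b4) ✓  (p4,b8) ✗  (p5,b1) ✓  (p5,b4) ✓  (p5,b7) ✓  (p5,b9) ✓
Counterexamples (restrictor pairs failing the scope): 4.

4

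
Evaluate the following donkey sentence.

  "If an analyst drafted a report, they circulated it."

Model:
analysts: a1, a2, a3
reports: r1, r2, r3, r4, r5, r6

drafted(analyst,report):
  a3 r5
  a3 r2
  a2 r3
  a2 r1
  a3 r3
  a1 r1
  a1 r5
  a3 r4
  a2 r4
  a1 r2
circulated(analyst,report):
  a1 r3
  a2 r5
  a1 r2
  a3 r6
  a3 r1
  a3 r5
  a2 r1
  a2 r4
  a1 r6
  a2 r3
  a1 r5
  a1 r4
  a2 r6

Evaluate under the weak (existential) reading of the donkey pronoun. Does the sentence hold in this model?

"it" takes "a report" as antecedent — a donkey pronoun bound across the clause boundary.
Weak reading: every analyst a with some drafted-report has at least one drafted-report r such that circulated(a,r).
Per analyst: a1:✓  a2:✓  a3:✓
Every analyst in the restrictor has a witness.

True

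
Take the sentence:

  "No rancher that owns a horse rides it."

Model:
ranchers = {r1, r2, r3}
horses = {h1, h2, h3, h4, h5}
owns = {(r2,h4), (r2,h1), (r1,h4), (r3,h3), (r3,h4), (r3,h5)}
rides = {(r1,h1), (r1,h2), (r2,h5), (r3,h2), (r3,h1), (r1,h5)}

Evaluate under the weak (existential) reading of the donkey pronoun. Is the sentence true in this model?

"it" takes "a horse" as antecedent — a donkey pronoun bound across the clause boundary.
Truth condition: for no (r,h) with owns(r,h) does rides(r,h) hold.
Restrictor pairs — does the scope hold? (r1,h4):fails  (r2,h1):fails  (r2,h4):fails  (r3,h3):fails  (r3,h4):fails  (r3,h5):fails
Scope holds for no restrictor pair, so the sentence is true.

True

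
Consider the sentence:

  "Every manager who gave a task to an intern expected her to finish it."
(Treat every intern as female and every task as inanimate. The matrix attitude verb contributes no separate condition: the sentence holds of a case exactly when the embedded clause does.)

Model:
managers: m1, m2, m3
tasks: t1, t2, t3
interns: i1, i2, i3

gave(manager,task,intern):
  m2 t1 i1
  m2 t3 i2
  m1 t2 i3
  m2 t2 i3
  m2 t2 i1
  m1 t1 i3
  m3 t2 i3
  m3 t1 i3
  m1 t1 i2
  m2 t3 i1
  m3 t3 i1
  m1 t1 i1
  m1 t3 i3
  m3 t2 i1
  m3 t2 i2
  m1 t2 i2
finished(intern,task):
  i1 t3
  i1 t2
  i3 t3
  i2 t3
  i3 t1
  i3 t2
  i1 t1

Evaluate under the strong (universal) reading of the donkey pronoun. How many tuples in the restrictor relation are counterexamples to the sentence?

"her" takes "an intern" as antecedent and "it" takes "a task"; both are donkey pronouns co-varying with the restrictor.
Strong reading: for every (m,t,i) with gave(m,t,i), finished(i,t).
Restrictor triples: (m1,t1,i1)→finished(i1,t1) ✓  (m1,t1,i2)→finished(i2,t1) ✗  (m1,t1,i3)→finished(i3,t1) ✓  (m1,t2,i2)→finished(i2,t2) ✗  (m1,t2,i3)→finished(i3,t2) ✓  (m1,t3,i3)→finished(i3,t3) ✓  (m2,t1,i1)→finished(i1,t1) ✓  (m2,t2,i1)→finished(i1,t2) ✓  (m2,t2,i3)→finished(i3,t2) ✓  (m2,t3,i1)→finished(i1,t3) ✓  (m2,t3,i2)→finished(i2,t3) ✓  (m3,t1,i3)→finished(i3,t1) ✓  (m3,t2,i1)→finished(i1,t2) ✓  (m3,t2,i2)→finished(i2,t2) ✗  (m3,t2,i3)→finished(i3,t2) ✓  (m3,t3,i1)→finished(i1,t3) ✓
Counterexamples (restrictor triples failing the scope): 3.

3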